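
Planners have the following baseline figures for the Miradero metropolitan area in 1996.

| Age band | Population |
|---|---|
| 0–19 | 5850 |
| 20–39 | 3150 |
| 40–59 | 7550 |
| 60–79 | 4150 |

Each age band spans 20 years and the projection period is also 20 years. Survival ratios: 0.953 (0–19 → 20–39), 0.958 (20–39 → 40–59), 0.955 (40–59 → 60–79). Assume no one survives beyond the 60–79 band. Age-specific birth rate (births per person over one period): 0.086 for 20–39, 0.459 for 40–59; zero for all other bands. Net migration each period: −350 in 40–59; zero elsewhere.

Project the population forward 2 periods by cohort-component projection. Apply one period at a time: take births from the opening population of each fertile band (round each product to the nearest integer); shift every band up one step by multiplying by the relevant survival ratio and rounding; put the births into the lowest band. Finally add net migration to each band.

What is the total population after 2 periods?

12803

(Groups numbered youngest = 1 to oldest = 4.)
[period 1]
Births: 3150 × 0.086 = 271 ; 7550 × 0.459 = 3465 → total 3736
Group 2: 5850 × 0.953 = 5575
Group 3: 3150 × 0.958 = 3018
Group 4: 7550 × 0.955 = 7210
Net migration: Group 3 − 350 → 2668
→ [3736, 5575, 2668, 7210]
[period 2]
Births: 5575 × 0.086 = 479 ; 2668 × 0.459 = 1225 → total 1704
Group 2: 3736 × 0.953 = 3560
Group 3: 5575 × 0.958 = 5341
Group 4: 2668 × 0.955 = 2548
Net migration: Group 3 − 350 → 4991
→ [1704, 3560, 4991, 2548]
Total after period 2: 1704 + 3560 + 4991 + 2548 = 12803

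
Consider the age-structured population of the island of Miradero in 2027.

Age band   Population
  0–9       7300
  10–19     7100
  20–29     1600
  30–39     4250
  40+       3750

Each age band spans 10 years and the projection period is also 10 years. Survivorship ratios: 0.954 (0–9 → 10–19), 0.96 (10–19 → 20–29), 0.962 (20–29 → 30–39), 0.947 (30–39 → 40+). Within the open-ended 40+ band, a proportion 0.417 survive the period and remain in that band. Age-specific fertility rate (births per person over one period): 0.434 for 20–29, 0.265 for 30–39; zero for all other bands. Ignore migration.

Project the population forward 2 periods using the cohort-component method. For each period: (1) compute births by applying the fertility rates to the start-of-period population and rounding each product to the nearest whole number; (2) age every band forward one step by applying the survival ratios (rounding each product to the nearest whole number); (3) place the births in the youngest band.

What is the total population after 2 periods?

(Groups numbered youngest = 1 to oldest = 5.)
— Period 1 —
Births: 1600 × 0.434 = 694  |  4250 × 0.265 = 1126 — total 1820
Group 2: 7300 × 0.954 = 6964
Group 3: 7100 × 0.96 = 6816
Group 4: 1600 × 0.962 = 1539
Group 5: 4250 × 0.947 + 3750 × 0.417 = 4025 + 1564 = 5589
End of period: [1820, 6964, 6816, 1539, 5589]
— Period 2 —
Births: 6816 × 0.434 = 2958  |  1539 × 0.265 = 408 — total 3366
Group 2: 1820 × 0.954 = 1736
Group 3: 6964 × 0.96 = 6685
Group 4: 6816 × 0.962 = 6557
Group 5: 1539 × 0.947 + 5589 × 0.417 = 1457 + 2331 = 3788
End of period: [3366, 1736, 6685, 6557, 3788]
Total after period 2: 3366 + 1736 + 6685 + 6557 + 3788 = 22132

22132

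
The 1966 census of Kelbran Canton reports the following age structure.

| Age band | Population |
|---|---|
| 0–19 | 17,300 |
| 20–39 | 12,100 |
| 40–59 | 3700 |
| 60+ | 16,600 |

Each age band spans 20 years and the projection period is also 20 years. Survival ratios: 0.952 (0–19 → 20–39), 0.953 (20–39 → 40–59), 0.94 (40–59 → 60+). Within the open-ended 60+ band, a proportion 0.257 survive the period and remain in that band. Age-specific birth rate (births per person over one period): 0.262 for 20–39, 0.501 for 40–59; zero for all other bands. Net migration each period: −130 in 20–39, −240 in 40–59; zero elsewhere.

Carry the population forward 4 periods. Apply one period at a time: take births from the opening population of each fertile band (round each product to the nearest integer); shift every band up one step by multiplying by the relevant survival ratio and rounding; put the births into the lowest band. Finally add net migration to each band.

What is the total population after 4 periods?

Period 1.
Births: 12100 × 0.262 = 3170 ; 3700 × 0.501 = 1854 — total 5024
20–39: 17300 × 0.952 = 16470
40–59: 12100 × 0.953 = 11531
60+: 3700 × 0.94 + 16600 × 0.257 = 3478 + 4266 = 7744
Net migration: 20–39 − 130 → 16340; 40–59 − 240 → 11291
Population now: 0–19=5024, 20–39=16340, 40–59=11291, 60+=7744
Period 2.
Births: 16340 × 0.262 = 4281 ; 11291 × 0.501 = 5657 — total 9938
20–39: 5024 × 0.952 = 4783
40–59: 16340 × 0.953 = 15572
60+: 11291 × 0.94 + 7744 × 0.257 = 10614 + 1990 = 12604
Net migration: 20–39 − 130 → 4653; 40–59 − 240 → 15332
Population now: 0–19=9938, 20–39=4653, 40–59=15332, 60+=12604
Period 3.
Births: 4653 × 0.262 = 1219 ; 15332 × 0.501 = 7681 — total 8900
20–39: 9938 × 0.952 = 9461
40–59: 4653 × 0.953 = 4434
60+: 15332 × 0.94 + 12604 × 0.257 = 14412 + 3239 = 17651
Net migration: 20–39 − 130 → 9331; 40–59 − 240 → 4194
Population now: 0–19=8900, 20–39=9331, 40–59=4194, 60+=17651
Period 4.
Births: 9331 × 0.262 = 2445 ; 4194 × 0.501 = 2101 — total 4546
20–39: 8900 × 0.952 = 8473
40–59: 9331 × 0.953 = 8892
60+: 4194 × 0.94 + 17651 × 0.257 = 3942 + 4536 = 8478
Net migration: 20–39 − 130 → 8343; 40–59 − 240 → 8652
Population now: 0–19=4546, 20–39=8343, 40–59=8652, 60+=8478
Total after period 4: 4546 + 8343 + 8652 + 8478 = 30019

30019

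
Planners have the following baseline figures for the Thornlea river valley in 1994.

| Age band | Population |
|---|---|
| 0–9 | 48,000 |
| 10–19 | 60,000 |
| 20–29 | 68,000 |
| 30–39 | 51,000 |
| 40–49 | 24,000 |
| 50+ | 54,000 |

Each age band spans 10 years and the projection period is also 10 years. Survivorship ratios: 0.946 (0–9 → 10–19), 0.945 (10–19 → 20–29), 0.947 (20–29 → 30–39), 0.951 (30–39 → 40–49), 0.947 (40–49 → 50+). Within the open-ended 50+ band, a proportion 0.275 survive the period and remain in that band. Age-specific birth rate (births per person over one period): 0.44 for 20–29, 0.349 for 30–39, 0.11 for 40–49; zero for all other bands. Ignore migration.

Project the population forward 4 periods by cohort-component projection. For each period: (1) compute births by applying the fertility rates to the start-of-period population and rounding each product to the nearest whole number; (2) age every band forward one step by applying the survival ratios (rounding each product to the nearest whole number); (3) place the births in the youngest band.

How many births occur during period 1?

(Groups numbered youngest = 1 to oldest = 6.)
[period 1]
Births: 68000 × 0.44 = 29920 ; 51000 × 0.349 = 17799 ; 24000 × 0.11 = 2640 ⇒ total 50359
Group 2: 48000 × 0.946 = 45408
Group 3: 60000 × 0.945 = 56700
Group 4: 68000 × 0.947 = 64396
Group 5: 51000 × 0.951 = 48501
Group 6: 24000 × 0.947 + 54000 × 0.275 = 22728 + 14850 = 37578
End of period: [50359, 45408, 56700, 64396, 48501, 37578]

50359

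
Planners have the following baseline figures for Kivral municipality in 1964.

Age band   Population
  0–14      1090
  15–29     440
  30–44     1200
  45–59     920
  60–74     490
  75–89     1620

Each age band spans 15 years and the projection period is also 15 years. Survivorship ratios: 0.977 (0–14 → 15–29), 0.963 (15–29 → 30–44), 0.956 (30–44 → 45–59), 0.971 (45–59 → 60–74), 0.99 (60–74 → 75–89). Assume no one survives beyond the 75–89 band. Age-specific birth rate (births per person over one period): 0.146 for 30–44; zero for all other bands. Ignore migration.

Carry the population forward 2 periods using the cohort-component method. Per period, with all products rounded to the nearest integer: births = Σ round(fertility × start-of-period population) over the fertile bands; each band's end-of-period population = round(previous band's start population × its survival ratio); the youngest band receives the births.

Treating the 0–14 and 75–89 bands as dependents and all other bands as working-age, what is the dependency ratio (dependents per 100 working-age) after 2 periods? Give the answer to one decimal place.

Let band 1 be 0–14 through band 6 = 75–89.
After projecting period 1:
Births: 1200 × 0.146 = 175
Band 2: 1090 × 0.977 = 1065
Band 3: 440 × 0.963 = 424
Band 4: 1200 × 0.956 = 1147
Band 5: 920 × 0.971 = 893
Band 6: 490 × 0.99 = 485
Giving 175 / 1065 / 424 / 1147 / 893 / 485.
After projecting period 2:
Births: 424 × 0.146 = 62
Band 2: 175 × 0.977 = 171
Band 3: 1065 × 0.963 = 1026
Band 4: 424 × 0.956 = 405
Band 5: 1147 × 0.971 = 1114
Band 6: 893 × 0.99 = 884
Giving 62 / 171 / 1026 / 405 / 1114 / 884.
Dependents (band 0–14 + band 75–89) = 62 + 884 = 946; working-age = 2716; ratio = 946/2716 × 100 = 34.8

34.8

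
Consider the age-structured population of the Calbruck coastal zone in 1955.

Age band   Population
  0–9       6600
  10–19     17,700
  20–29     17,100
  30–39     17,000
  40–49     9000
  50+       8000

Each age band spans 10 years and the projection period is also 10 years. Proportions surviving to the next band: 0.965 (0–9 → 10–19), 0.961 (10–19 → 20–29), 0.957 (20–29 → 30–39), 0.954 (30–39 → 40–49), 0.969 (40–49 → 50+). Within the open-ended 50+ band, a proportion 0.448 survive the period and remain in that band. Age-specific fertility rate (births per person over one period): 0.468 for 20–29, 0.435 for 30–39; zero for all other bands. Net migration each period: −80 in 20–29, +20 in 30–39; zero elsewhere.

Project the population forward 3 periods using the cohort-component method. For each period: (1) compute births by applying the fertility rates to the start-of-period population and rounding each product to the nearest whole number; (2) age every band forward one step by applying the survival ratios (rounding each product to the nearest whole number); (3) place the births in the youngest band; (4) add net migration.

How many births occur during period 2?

15050

Period 1:
Births: 17100 × 0.468 = 8003  |  17000 × 0.435 = 7395 → 15398
10–19: 6600 × 0.965 = 6369
20–29: 17700 × 0.961 = 17010
30–39: 17100 × 0.957 = 16365
40–49: 17000 × 0.954 = 16218
50+: 9000 × 0.969 + 8000 × 0.448 = 8721 + 3584 = 12305
Net migration: 20–29 − 80 → 16930; 30–39 + 20 → 16385
End of period: [15398, 6369, 16930, 16385, 16218, 12305]
Period 2:
Births: 16930 × 0.468 = 7923  |  16385 × 0.435 = 7127 → 15050
10–19: 15398 × 0.965 = 14859
20–29: 6369 × 0.961 = 6121
30–39: 16930 × 0.957 = 16202
40–49: 16385 × 0.954 = 15631
50+: 16218 × 0.969 + 12305 × 0.448 = 15715 + 5513 = 21228
Net migration: 20–29 − 80 → 6041; 30–39 + 20 → 16222
End of period: [15050, 14859, 6041, 16222, 15631, 21228]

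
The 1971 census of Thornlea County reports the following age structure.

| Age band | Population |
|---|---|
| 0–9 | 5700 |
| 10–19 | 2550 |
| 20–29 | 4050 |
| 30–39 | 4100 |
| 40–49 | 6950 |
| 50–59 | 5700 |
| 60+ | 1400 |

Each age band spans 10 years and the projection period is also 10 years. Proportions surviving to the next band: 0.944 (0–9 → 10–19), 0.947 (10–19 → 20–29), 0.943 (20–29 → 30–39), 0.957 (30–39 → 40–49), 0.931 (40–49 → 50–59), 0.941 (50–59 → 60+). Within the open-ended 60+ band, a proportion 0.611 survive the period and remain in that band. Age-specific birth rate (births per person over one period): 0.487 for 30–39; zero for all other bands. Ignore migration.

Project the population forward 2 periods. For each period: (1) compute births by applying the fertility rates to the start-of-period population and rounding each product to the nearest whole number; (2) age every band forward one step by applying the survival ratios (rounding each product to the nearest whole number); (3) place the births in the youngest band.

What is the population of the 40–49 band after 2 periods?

3655

Period 1.
Births: 4100 * 0.487 = 1997
10–19: 5700 * 0.944 = 5381
20–29: 2550 * 0.947 = 2415
30–39: 4050 * 0.943 = 3819
40–49: 4100 * 0.957 = 3924
50–59: 6950 * 0.931 = 6470
60+: 5700 * 0.941 + 1400 * 0.611 = 5364 + 855 = 6219
Giving 1997 / 5381 / 2415 / 3819 / 3924 / 6470 / 6219.
Period 2.
Births: 3819 * 0.487 = 1860
10–19: 1997 * 0.944 = 1885
20–29: 5381 * 0.947 = 5096
30–39: 2415 * 0.943 = 2277
40–49: 3819 * 0.957 = 3655
50–59: 3924 * 0.931 = 3653
60+: 6470 * 0.941 + 6219 * 0.611 = 6088 + 3800 = 9888
Giving 1860 / 1885 / 5096 / 2277 / 3655 / 3653 / 9888.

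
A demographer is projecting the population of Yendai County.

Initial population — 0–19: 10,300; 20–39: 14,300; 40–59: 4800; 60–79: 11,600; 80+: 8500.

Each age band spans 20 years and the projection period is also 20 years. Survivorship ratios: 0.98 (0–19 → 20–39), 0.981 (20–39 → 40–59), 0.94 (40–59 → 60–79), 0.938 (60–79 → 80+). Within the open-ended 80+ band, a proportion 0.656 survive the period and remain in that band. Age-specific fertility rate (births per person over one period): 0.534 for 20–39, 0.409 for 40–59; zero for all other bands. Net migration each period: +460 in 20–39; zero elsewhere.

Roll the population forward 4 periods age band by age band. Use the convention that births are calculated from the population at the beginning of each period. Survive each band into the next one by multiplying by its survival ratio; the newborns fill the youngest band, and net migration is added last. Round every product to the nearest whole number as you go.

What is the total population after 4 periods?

(Groups numbered youngest = 1 to oldest = 5.)
Period 1.
Births: 14300 * 0.534 = 7636  |  4800 * 0.409 = 1963 → 9599
Group 2: 10300 * 0.98 = 10094
Group 3: 14300 * 0.981 = 14028
Group 4: 4800 * 0.94 = 4512
Group 5: 11600 * 0.938 + 8500 * 0.656 = 10881 + 5576 = 16457
Net migration: Group 2 + 460 → 10554
→ [9599, 10554, 14028, 4512, 16457]
Period 2.
Births: 10554 * 0.534 = 5636  |  14028 * 0.409 = 5737 → 11373
Group 2: 9599 * 0.98 = 9407
Group 3: 10554 * 0.981 = 10353
Group 4: 14028 * 0.94 = 13186
Group 5: 4512 * 0.938 + 16457 * 0.656 = 4232 + 10796 = 15028
Net migration: Group 2 + 460 → 9867
→ [11373, 9867, 10353, 13186, 15028]
Period 3.
Births: 9867 * 0.534 = 5269  |  10353 * 0.409 = 4234 → 9503
Group 2: 11373 * 0.98 = 11146
Group 3: 9867 * 0.981 = 9680
Group 4: 10353 * 0.94 = 9732
Group 5: 13186 * 0.938 + 15028 * 0.656 = 12368 + 9858 = 22226
Net migration: Group 2 + 460 → 11606
→ [9503, 11606, 9680, 9732, 22226]
Period 4.
Births: 11606 * 0.534 = 6198  |  9680 * 0.409 = 3959 → 10157
Group 2: 9503 * 0.98 = 9313
Group 3: 11606 * 0.981 = 11385
Group 4: 9680 * 0.94 = 9099
Group 5: 9732 * 0.938 + 22226 * 0.656 = 9129 + 14580 = 23709
Net migration: Group 2 + 460 → 9773
→ [10157, 9773, 11385, 9099, 23709]
Total after period 4: 10157 + 9773 + 11385 + 9099 + 23709 = 64123

64123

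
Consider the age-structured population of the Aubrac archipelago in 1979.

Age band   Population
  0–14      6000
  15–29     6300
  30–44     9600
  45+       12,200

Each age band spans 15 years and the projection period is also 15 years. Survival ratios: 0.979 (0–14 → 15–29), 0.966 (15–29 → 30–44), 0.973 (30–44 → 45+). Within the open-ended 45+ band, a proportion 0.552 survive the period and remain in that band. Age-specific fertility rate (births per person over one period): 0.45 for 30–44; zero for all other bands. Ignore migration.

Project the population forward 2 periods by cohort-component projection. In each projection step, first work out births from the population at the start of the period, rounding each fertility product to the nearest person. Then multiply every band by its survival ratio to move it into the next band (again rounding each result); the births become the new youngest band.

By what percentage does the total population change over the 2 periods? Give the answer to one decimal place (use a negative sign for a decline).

— Period 1 —
Births: 9600 × 0.45 = 4320
15–29: 6000 × 0.979 = 5874
30–44: 6300 × 0.966 = 6086
45+: 9600 × 0.973 + 12200 × 0.552 = 9341 + 6734 = 16075
Population now: 0–14=4320, 15–29=5874, 30–44=6086, 45+=16075
— Period 2 —
Births: 6086 × 0.45 = 2739
15–29: 4320 × 0.979 = 4229
30–44: 5874 × 0.966 = 5674
45+: 6086 × 0.973 + 16075 × 0.552 = 5922 + 8873 = 14795
Population now: 0–14=2739, 15–29=4229, 30–44=5674, 45+=14795
Total: 34100 → 27437; change = -6663; percentage change = -19.5%

-19.5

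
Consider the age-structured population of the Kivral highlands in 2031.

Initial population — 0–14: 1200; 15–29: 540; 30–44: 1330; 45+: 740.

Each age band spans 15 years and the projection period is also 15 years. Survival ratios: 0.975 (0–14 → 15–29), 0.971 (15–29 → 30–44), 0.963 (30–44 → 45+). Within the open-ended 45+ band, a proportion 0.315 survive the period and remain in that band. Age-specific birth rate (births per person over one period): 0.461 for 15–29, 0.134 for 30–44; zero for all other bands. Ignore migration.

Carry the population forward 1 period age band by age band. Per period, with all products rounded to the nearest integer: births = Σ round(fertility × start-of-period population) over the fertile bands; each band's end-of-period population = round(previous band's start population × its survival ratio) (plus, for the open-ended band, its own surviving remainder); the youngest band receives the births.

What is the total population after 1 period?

3635

(Bands numbered youngest = 1 to oldest = 4.)
Period 1:
Births: 540 × 0.461 = 249 ; 1330 × 0.134 = 178 → 427
Band 2: 1200 × 0.975 = 1170
Band 3: 540 × 0.971 = 524
Band 4: 1330 × 0.963 + 740 × 0.315 = 1281 + 233 = 1514
→ [427, 1170, 524, 1514]
Total after period 1: 427 + 1170 + 524 + 1514 = 3635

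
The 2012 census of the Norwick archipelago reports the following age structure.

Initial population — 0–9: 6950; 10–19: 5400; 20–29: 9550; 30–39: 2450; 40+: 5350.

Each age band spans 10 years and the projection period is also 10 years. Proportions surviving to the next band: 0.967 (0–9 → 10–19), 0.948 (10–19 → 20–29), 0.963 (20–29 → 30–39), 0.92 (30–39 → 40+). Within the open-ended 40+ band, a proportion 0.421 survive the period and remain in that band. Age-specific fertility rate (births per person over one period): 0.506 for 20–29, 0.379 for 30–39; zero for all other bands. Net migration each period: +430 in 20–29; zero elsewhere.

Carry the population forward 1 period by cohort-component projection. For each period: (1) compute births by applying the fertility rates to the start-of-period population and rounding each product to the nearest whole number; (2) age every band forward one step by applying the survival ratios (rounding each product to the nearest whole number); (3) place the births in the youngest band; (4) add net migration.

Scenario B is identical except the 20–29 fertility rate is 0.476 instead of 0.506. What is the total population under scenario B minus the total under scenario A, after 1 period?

-286

(Bands numbered youngest = 1 to oldest = 5.)
Period 1.
Births: 9550 × 0.506 = 4832, 2450 × 0.379 = 929 — total 5761
Band 2: 6950 × 0.967 = 6721
Band 3: 5400 × 0.948 = 5119
Band 4: 9550 × 0.963 = 9197
Band 5: 2450 × 0.92 + 5350 × 0.421 = 2254 + 2252 = 4506
Net migration: Band 3 + 430 → 5549
End of period: [5761, 6721, 5549, 9197, 4506]
Scenario A total after 1 period: 31734
Scenario B projection —
Period 1.
Births: 9550 × 0.476 = 4546, 2450 × 0.379 = 929 — total 5475
Band 2: 6950 × 0.967 = 6721
Band 3: 5400 × 0.948 = 5119
Band 4: 9550 × 0.963 = 9197
Band 5: 2450 × 0.92 + 5350 × 0.421 = 2254 + 2252 = 4506
Net migration: Band 3 + 430 → 5549
End of period: [5475, 6721, 5549, 9197, 4506]
Scenario B total after 1 period: 31448
Difference B − A = 31448 − 31734 = -286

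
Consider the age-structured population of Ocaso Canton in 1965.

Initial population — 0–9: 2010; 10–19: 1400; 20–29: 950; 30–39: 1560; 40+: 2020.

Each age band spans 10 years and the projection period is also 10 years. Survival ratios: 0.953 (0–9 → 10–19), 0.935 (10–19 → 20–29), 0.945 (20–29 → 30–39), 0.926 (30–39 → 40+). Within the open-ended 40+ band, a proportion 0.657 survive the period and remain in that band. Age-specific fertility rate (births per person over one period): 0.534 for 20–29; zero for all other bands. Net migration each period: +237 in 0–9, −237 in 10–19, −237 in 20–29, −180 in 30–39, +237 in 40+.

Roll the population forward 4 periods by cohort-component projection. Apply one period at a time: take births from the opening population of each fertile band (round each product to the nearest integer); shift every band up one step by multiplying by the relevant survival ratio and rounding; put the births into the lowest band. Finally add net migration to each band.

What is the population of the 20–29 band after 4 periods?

262

Period 1.
Births: 950 * 0.534 = 507
10–19: 2010 * 0.953 = 1916
20–29: 1400 * 0.935 = 1309
30–39: 950 * 0.945 = 898
40+: 1560 * 0.926 + 2020 * 0.657 = 1445 + 1327 = 2772
Net migration: 0–9 + 237 → 744; 10–19 − 237 → 1679; 20–29 − 237 → 1072; 30–39 − 180 → 718; 40+ + 237 → 3009
End of period: [744, 1679, 1072, 718, 3009]
Period 2.
Births: 1072 * 0.534 = 572
10–19: 744 * 0.953 = 709
20–29: 1679 * 0.935 = 1570
30–39: 1072 * 0.945 = 1013
40+: 718 * 0.926 + 3009 * 0.657 = 665 + 1977 = 2642
Net migration: 0–9 + 237 → 809; 10–19 − 237 → 472; 20–29 − 237 → 1333; 30–39 − 180 → 833; 40+ + 237 → 2879
End of period: [809, 472, 1333, 833, 2879]
Period 3.
Births: 1333 * 0.534 = 712
10–19: 809 * 0.953 = 771
20–29: 472 * 0.935 = 441
30–39: 1333 * 0.945 = 1260
40+: 833 * 0.926 + 2879 * 0.657 = 771 + 1892 = 2663
Net migration: 0–9 + 237 → 949; 10–19 − 237 → 534; 20–29 − 237 → 204; 30–39 − 180 → 1080; 40+ + 237 → 2900
End of period: [949, 534, 204, 1080, 2900]
Period 4.
Births: 204 * 0.534 = 109
10–19: 949 * 0.953 = 904
20–29: 534 * 0.935 = 499
30–39: 204 * 0.945 = 193
40+: 1080 * 0.926 + 2900 * 0.657 = 1000 + 1905 = 2905
Net migration: 0–9 + 237 → 346; 10–19 − 237 → 667; 20–29 − 237 → 262; 30–39 − 180 → 13; 40+ + 237 → 3142
End of period: [346, 667, 262, 13, 3142]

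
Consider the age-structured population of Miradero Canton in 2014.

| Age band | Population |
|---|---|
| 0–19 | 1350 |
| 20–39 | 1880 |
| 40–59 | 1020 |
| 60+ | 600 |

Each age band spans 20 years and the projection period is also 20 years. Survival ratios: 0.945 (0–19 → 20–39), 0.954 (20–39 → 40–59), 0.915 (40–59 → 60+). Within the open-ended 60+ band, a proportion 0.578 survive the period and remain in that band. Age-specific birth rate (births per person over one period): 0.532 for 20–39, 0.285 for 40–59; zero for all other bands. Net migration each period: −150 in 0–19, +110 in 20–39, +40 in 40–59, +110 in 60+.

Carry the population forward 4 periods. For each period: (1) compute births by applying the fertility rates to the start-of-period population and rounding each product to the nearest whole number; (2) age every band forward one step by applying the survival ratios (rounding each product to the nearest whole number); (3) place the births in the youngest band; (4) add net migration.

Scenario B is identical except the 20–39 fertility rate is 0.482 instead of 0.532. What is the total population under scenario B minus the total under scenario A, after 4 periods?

-349

After projecting period 1:
Births: 1880 * 0.532 = 1000  |  1020 * 0.285 = 291 ⇒ total 1291
20–39: 1350 * 0.945 = 1276
40–59: 1880 * 0.954 = 1794
60+: 1020 * 0.915 + 600 * 0.578 = 933 + 347 = 1280
Net migration: 0–19 − 150 → 1141; 20–39 + 110 → 1386; 40–59 + 40 → 1834; 60+ + 110 → 1390
Giving 1141 / 1386 / 1834 / 1390.
After projecting period 2:
Births: 1386 * 0.532 = 737  |  1834 * 0.285 = 523 ⇒ total 1260
20–39: 1141 * 0.945 = 1078
40–59: 1386 * 0.954 = 1322
60+: 1834 * 0.915 + 1390 * 0.578 = 1678 + 803 = 2481
Net migration: 0–19 − 150 → 1110; 20–39 + 110 → 1188; 40–59 + 40 → 1362; 60+ + 110 → 2591
Giving 1110 / 1188 / 1362 / 2591.
After projecting period 3:
Births: 1188 * 0.532 = 632  |  1362 * 0.285 = 388 ⇒ total 1020
20–39: 1110 * 0.945 = 1049
40–59: 1188 * 0.954 = 1133
60+: 1362 * 0.915 + 2591 * 0.578 = 1246 + 1498 = 2744
Net migration: 0–19 − 150 → 870; 20–39 + 110 → 1159; 40–59 + 40 → 1173; 60+ + 110 → 2854
Giving 870 / 1159 / 1173 / 2854.
After projecting period 4:
Births: 1159 * 0.532 = 617  |  1173 * 0.285 = 334 ⇒ total 951
20–39: 870 * 0.945 = 822
40–59: 1159 * 0.954 = 1106
60+: 1173 * 0.915 + 2854 * 0.578 = 1073 + 1650 = 2723
Net migration: 0–19 − 150 → 801; 20–39 + 110 → 932; 40–59 + 40 → 1146; 60+ + 110 → 2833
Giving 801 / 932 / 1146 / 2833.
Scenario A total after 4 periods: 5712
Scenario B projection —
After projecting period 1:
Births: 1880 * 0.482 = 906  |  1020 * 0.285 = 291 ⇒ total 1197
20–39: 1350 * 0.945 = 1276
40–59: 1880 * 0.954 = 1794
60+: 1020 * 0.915 + 600 * 0.578 = 933 + 347 = 1280
Net migration: 0–19 − 150 → 1047; 20–39 + 110 → 1386; 40–59 + 40 → 1834; 60+ + 110 → 1390
Giving 1047 / 1386 / 1834 / 1390.
After projecting period 2:
Births: 1386 * 0.482 = 668  |  1834 * 0.285 = 523 ⇒ total 1191
20–39: 1047 * 0.945 = 989
40–59: 1386 * 0.954 = 1322
60+: 1834 * 0.915 + 1390 * 0.578 = 1678 + 803 = 2481
Net migration: 0–19 − 150 → 1041; 20–39 + 110 → 1099; 40–59 + 40 → 1362; 60+ + 110 → 2591
Giving 1041 / 1099 / 1362 / 2591.
After projecting period 3:
Births: 1099 * 0.482 = 530  |  1362 * 0.285 = 388 ⇒ total 918
20–39: 1041 * 0.945 = 984
40–59: 1099 * 0.954 = 1048
60+: 1362 * 0.915 + 2591 * 0.578 = 1246 + 1498 = 2744
Net migration: 0–19 − 150 → 768; 20–39 + 110 → 1094; 40–59 + 40 → 1088; 60+ + 110 → 2854
Giving 768 / 1094 / 1088 / 2854.
After projecting period 4:
Births: 1094 * 0.482 = 527  |  1088 * 0.285 = 310 ⇒ total 837
20–39: 768 * 0.945 = 726
40–59: 1094 * 0.954 = 1044
60+: 1088 * 0.915 + 2854 * 0.578 = 996 + 1650 = 2646
Net migration: 0–19 − 150 → 687; 20–39 + 110 → 836; 40–59 + 40 → 1084; 60+ + 110 → 2756
Giving 687 / 836 / 1084 / 2756.
Scenario B total after 4 periods: 5363
Difference B − A = 5363 − 5712 = -349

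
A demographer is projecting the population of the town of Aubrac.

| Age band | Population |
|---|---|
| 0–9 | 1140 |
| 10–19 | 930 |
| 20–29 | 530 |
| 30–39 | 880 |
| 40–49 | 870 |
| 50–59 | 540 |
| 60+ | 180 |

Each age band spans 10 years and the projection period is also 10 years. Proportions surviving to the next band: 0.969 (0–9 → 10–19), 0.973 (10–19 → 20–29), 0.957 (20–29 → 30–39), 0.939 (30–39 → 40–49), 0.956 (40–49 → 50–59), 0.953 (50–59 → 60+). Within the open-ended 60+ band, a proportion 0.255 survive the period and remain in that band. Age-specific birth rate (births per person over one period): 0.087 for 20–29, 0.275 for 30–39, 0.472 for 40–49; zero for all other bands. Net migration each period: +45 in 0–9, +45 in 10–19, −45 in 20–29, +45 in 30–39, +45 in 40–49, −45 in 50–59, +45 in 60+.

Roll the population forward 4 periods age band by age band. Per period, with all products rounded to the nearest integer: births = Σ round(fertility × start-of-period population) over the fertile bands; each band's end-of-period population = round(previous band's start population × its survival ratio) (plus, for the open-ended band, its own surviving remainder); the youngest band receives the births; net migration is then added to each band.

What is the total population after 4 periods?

Period 1:
Births: 530 * 0.087 = 46, 880 * 0.275 = 242, 870 * 0.472 = 411 → 699
10–19: 1140 * 0.969 = 1105
20–29: 930 * 0.973 = 905
30–39: 530 * 0.957 = 507
40–49: 880 * 0.939 = 826
50–59: 870 * 0.956 = 832
60+: 540 * 0.953 + 180 * 0.255 = 515 + 46 = 561
Net migration: 0–9 + 45 → 744; 10–19 + 45 → 1150; 20–29 − 45 → 860; 30–39 + 45 → 552; 40–49 + 45 → 871; 50–59 − 45 → 787; 60+ + 45 → 606
Giving 744 / 1150 / 860 / 552 / 871 / 787 / 606.
Period 2:
Births: 860 * 0.087 = 75, 552 * 0.275 = 152, 871 * 0.472 = 411 → 638
10–19: 744 * 0.969 = 721
20–29: 1150 * 0.973 = 1119
30–39: 860 * 0.957 = 823
40–49: 552 * 0.939 = 518
50–59: 871 * 0.956 = 833
60+: 787 * 0.953 + 606 * 0.255 = 750 + 155 = 905
Net migration: 0–9 + 45 → 683; 10–19 + 45 → 766; 20–29 − 45 → 1074; 30–39 + 45 → 868; 40–49 + 45 → 563; 50–59 − 45 → 788; 60+ + 45 → 950
Giving 683 / 766 / 1074 / 868 / 563 / 788 / 950.
Period 3:
Births: 1074 * 0.087 = 93, 868 * 0.275 = 239, 563 * 0.472 = 266 → 598
10–19: 683 * 0.969 = 662
20–29: 766 * 0.973 = 745
30–39: 1074 * 0.957 = 1028
40–49: 868 * 0.939 = 815
50–59: 563 * 0.956 = 538
60+: 788 * 0.953 + 950 * 0.255 = 751 + 242 = 993
Net migration: 0–9 + 45 → 643; 10–19 + 45 → 707; 20–29 − 45 → 700; 30–39 + 45 → 1073; 40–49 + 45 → 860; 50–59 − 45 → 493; 60+ + 45 → 1038
Giving 643 / 707 / 700 / 1073 / 860 / 493 / 1038.
Period 4:
Births: 700 * 0.087 = 61, 1073 * 0.275 = 295, 860 * 0.472 = 406 → 762
10–19: 643 * 0.969 = 623
20–29: 707 * 0.973 = 688
30–39: 700 * 0.957 = 670
40–49: 1073 * 0.939 = 1008
50–59: 860 * 0.956 = 822
60+: 493 * 0.953 + 1038 * 0.255 = 470 + 265 = 735
Net migration: 0–9 + 45 → 807; 10–19 + 45 → 668; 20–29 − 45 → 643; 30–39 + 45 → 715; 40–49 + 45 → 1053; 50–59 − 45 → 777; 60+ + 45 → 780
Giving 807 / 668 / 643 / 715 / 1053 / 777 / 780.
Total after period 4: 807 + 668 + 643 + 715 + 1053 + 777 + 780 = 5443

5443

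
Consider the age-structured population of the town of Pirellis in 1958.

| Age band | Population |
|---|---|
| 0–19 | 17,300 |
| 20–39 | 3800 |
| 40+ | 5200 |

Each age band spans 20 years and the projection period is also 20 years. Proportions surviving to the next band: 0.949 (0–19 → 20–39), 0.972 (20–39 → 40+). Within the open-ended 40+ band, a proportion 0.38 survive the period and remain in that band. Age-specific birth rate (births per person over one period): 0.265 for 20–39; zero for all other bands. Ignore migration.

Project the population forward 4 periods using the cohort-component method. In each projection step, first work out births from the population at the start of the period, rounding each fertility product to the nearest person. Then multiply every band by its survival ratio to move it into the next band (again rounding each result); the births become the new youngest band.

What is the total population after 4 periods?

[period 1]
Births: 3800 × 0.265 = 1007
20–39: 17300 × 0.949 = 16418
40+: 3800 × 0.972 + 5200 × 0.38 = 3694 + 1976 = 5670
Giving 1007 / 16418 / 5670.
[period 2]
Births: 16418 × 0.265 = 4351
20–39: 1007 × 0.949 = 956
40+: 16418 × 0.972 + 5670 × 0.38 = 15958 + 2155 = 18113
Giving 4351 / 956 / 18113.
[period 3]
Births: 956 × 0.265 = 253
20–39: 4351 × 0.949 = 4129
40+: 956 × 0.972 + 18113 × 0.38 = 929 + 6883 = 7812
Giving 253 / 4129 / 7812.
[period 4]
Births: 4129 × 0.265 = 1094
20–39: 253 × 0.949 = 240
40+: 4129 × 0.972 + 7812 × 0.38 = 4013 + 2969 = 6982
Giving 1094 / 240 / 6982.
Total after period 4: 1094 + 240 + 6982 = 8316

8316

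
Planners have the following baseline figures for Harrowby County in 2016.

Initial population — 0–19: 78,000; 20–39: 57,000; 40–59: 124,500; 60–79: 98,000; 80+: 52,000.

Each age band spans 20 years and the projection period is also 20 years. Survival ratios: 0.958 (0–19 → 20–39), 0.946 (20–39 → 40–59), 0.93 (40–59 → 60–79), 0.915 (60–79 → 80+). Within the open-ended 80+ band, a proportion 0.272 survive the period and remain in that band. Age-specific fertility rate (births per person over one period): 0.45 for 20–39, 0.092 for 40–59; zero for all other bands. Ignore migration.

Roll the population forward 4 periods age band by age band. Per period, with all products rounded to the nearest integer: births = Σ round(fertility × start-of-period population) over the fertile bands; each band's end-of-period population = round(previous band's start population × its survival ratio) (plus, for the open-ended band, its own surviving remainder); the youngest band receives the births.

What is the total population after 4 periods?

190087

Numbering the bands 1..5 from youngest to oldest:
[period 1]
Births: 57000 * 0.45 = 25650, 124500 * 0.092 = 11454 → 37104
Band 2: 78000 * 0.958 = 74724
Band 3: 57000 * 0.946 = 53922
Band 4: 124500 * 0.93 = 115785
Band 5: 98000 * 0.915 + 52000 * 0.272 = 89670 + 14144 = 103814
Population now: 0–19=37104, 20–39=74724, 40–59=53922, 60–79=115785, 80+=103814
[period 2]
Births: 74724 * 0.45 = 33626, 53922 * 0.092 = 4961 → 38587
Band 2: 37104 * 0.958 = 35546
Band 3: 74724 * 0.946 = 70689
Band 4: 53922 * 0.93 = 50147
Band 5: 115785 * 0.915 + 103814 * 0.272 = 105943 + 28237 = 134180
Population now: 0–19=38587, 20–39=35546, 40–59=70689, 60–79=50147, 80+=134180
[period 3]
Births: 35546 * 0.45 = 15996, 70689 * 0.092 = 6503 → 22499
Band 2: 38587 * 0.958 = 36966
Band 3: 35546 * 0.946 = 33627
Band 4: 70689 * 0.93 = 65741
Band 5: 50147 * 0.915 + 134180 * 0.272 = 45885 + 36497 = 82382
Population now: 0–19=22499, 20–39=36966, 40–59=33627, 60–79=65741, 80+=82382
[period 4]
Births: 36966 * 0.45 = 16635, 33627 * 0.092 = 3094 → 19729
Band 2: 22499 * 0.958 = 21554
Band 3: 36966 * 0.946 = 34970
Band 4: 33627 * 0.93 = 31273
Band 5: 65741 * 0.915 + 82382 * 0.272 = 60153 + 22408 = 82561
Population now: 0–19=19729, 20–39=21554, 40–59=34970, 60–79=31273, 80+=82561
Total after period 4: 19729 + 21554 + 34970 + 31273 + 82561 = 190087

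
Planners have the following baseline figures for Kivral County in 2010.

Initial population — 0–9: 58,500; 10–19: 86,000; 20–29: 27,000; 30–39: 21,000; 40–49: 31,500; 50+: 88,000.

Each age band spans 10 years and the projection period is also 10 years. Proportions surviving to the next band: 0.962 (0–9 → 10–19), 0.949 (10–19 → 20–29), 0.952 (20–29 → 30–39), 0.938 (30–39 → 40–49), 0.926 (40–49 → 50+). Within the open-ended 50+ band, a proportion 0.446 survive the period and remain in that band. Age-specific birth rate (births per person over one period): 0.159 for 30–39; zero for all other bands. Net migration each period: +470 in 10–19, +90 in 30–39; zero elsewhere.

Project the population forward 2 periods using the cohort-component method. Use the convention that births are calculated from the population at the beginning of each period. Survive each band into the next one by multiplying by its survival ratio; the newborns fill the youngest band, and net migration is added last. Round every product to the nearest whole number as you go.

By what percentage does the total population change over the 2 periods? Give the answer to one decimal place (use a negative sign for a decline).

Call the groups 1 to 6, youngest first.
Period 1:
Births: 21000 × 0.159 = 3339
Group 2: 58500 × 0.962 = 56277
Group 3: 86000 × 0.949 = 81614
Group 4: 27000 × 0.952 = 25704
Group 5: 21000 × 0.938 = 19698
Group 6: 31500 × 0.926 + 88000 × 0.446 = 29169 + 39248 = 68417
Net migration: Group 2 + 470 → 56747; Group 4 + 90 → 25794
Population now: 0–9=3339, 10–19=56747, 20–29=81614, 30–39=25794, 40–49=19698, 50+=68417
Period 2:
Births: 25794 × 0.159 = 4101
Group 2: 3339 × 0.962 = 3212
Group 3: 56747 × 0.949 = 53853
Group 4: 81614 × 0.952 = 77697
Group 5: 25794 × 0.938 = 24195
Group 6: 19698 × 0.926 + 68417 × 0.446 = 18240 + 30514 = 48754
Net migration: Group 2 + 470 → 3682; Group 4 + 90 → 77787
Population now: 0–9=4101, 10–19=3682, 20–29=53853, 30–39=77787, 40–49=24195, 50+=48754
Total: 312000 → 212372; change = -99628; percentage change = -31.9%

-31.9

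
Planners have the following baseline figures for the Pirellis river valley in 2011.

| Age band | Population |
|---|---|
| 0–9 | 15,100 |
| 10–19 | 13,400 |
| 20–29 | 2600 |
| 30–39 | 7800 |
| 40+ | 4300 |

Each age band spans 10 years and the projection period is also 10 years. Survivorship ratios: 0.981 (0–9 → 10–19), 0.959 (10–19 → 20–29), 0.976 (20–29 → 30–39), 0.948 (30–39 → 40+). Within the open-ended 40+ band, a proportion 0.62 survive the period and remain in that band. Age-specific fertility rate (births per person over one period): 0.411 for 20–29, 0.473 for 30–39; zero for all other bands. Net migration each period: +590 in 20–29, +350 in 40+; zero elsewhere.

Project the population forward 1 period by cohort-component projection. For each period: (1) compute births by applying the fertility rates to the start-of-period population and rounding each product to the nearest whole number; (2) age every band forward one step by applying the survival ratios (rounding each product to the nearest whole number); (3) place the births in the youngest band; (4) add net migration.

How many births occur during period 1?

[period 1]
Births: 2600 × 0.411 = 1069, 7800 × 0.473 = 3689 → 4758
10–19: 15100 × 0.981 = 14813
20–29: 13400 × 0.959 = 12851
30–39: 2600 × 0.976 = 2538
40+: 7800 × 0.948 + 4300 × 0.62 = 7394 + 2666 = 10060
Net migration: 20–29 + 590 → 13441; 40+ + 350 → 10410
Giving 4758 / 14813 / 13441 / 2538 / 10410.

4758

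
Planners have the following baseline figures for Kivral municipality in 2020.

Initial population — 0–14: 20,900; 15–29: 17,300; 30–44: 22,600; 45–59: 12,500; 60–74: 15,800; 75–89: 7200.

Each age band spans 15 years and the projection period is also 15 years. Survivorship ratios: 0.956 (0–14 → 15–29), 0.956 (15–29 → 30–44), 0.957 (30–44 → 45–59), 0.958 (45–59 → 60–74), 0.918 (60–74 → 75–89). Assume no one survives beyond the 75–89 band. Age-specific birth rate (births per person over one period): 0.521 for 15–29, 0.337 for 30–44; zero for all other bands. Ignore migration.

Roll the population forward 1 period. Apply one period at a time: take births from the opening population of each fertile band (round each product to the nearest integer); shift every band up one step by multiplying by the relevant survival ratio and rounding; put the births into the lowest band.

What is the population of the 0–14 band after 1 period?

16629

Numbering the bands 1..6 from youngest to oldest:
— Period 1 —
Births: 17300 × 0.521 = 9013  |  22600 × 0.337 = 7616 — total 16629
Band 2: 20900 × 0.956 = 19980
Band 3: 17300 × 0.956 = 16539
Band 4: 22600 × 0.957 = 21628
Band 5: 12500 × 0.958 = 11975
Band 6: 15800 × 0.918 = 14504
→ [16629, 19980, 16539, 21628, 11975, 14504]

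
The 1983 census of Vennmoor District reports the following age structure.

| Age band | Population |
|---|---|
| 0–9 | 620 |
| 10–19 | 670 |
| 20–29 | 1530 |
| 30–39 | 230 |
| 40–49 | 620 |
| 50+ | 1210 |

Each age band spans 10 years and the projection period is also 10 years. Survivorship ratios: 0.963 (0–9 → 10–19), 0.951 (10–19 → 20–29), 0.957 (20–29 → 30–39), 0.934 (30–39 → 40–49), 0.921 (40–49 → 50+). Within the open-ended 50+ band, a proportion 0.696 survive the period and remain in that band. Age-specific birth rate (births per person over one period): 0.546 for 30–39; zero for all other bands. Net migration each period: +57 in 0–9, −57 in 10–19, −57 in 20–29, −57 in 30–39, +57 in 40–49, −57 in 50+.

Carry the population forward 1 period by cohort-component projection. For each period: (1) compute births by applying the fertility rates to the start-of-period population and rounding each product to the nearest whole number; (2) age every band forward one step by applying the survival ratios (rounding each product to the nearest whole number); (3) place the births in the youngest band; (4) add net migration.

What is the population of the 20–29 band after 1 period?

580

Period 1:
Births: 230 * 0.546 = 126
10–19: 620 * 0.963 = 597
20–29: 670 * 0.951 = 637
30–39: 1530 * 0.957 = 1464
40–49: 230 * 0.934 = 215
50+: 620 * 0.921 + 1210 * 0.696 = 571 + 842 = 1413
Net migration: 0–9 + 57 → 183; 10–19 − 57 → 540; 20–29 − 57 → 580; 30–39 − 57 → 1407; 40–49 + 57 → 272; 50+ − 57 → 1356
End of period: [183, 540, 580, 1407, 272, 1356]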